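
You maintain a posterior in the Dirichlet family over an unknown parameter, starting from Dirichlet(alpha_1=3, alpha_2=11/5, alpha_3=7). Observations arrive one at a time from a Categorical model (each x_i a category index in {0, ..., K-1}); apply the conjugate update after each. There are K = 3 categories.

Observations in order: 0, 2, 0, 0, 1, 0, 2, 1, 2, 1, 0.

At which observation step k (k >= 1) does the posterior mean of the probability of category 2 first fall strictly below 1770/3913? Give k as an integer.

k = 6

obs 1: x=0 → posterior Dirichlet(4, 11/5, 7)
obs 2: x=2 → posterior Dirichlet(4, 11/5, 8)
obs 3: x=0 → posterior Dirichlet(5, 11/5, 8)
obs 4: x=0 → posterior Dirichlet(6, 11/5, 8)
obs 5: x=1 → posterior Dirichlet(6, 16/5, 8)
obs 6: x=0 → posterior Dirichlet(7, 16/5, 8)
obs 7: x=2 → posterior Dirichlet(7, 16/5, 9)
obs 8: x=1 → posterior Dirichlet(7, 21/5, 9)
obs 9: x=2 → posterior Dirichlet(7, 21/5, 10)
obs 10: x=1 → posterior Dirichlet(7, 26/5, 10)
obs 11: x=0 → posterior Dirichlet(8, 26/5, 10)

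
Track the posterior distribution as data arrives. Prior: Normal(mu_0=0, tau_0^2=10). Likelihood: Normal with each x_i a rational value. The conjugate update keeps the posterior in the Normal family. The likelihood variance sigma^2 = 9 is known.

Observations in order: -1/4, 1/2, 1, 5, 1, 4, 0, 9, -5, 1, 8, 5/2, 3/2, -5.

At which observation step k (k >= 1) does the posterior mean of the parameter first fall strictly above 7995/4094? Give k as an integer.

obs 1: x=-1/4 → posterior Normal(-5/38, 90/19)
obs 2: x=1/2 → posterior Normal(5/58, 90/29)
obs 3: x=1 → posterior Normal(25/78, 30/13)
obs 4: x=5 → posterior Normal(125/98, 90/49)
obs 5: x=1 → posterior Normal(145/118, 90/59)
obs 6: x=4 → posterior Normal(75/46, 30/23)
obs 7: x=0 → posterior Normal(225/158, 90/79)
obs 8: x=9 → posterior Normal(405/178, 90/89)
obs 9: x=-5 → posterior Normal(305/198, 10/11)
obs 10: x=1 → posterior Normal(325/218, 90/109)
obs 11: x=8 → posterior Normal(485/238, 90/119)
obs 12: x=5/2 → posterior Normal(535/258, 30/43)
obs 13: x=3/2 → posterior Normal(565/278, 90/139)
obs 14: x=-5 → posterior Normal(465/298, 90/149)

k = 8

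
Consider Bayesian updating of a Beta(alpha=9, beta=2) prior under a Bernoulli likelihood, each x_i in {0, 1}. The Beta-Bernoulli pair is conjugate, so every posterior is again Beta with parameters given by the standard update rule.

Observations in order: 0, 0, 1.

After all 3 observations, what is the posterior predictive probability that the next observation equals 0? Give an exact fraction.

obs 1: x=0 → posterior Beta(9, 3)
obs 2: x=0 → posterior Beta(9, 4)
obs 3: x=1 → posterior Beta(10, 4)

2/7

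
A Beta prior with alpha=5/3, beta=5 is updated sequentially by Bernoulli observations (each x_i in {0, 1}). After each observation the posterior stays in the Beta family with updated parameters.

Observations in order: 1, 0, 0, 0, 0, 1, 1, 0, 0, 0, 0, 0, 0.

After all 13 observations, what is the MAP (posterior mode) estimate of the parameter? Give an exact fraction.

obs 1: x=1 → posterior Beta(8/3, 5)
obs 2: x=0 → posterior Beta(8/3, 6)
obs 3: x=0 → posterior Beta(8/3, 7)
obs 4: x=0 → posterior Beta(8/3, 8)
obs 5: x=0 → posterior Beta(8/3, 9)
obs 6: x=1 → posterior Beta(11/3, 9)
obs 7: x=1 → posterior Beta(14/3, 9)
obs 8: x=0 → posterior Beta(14/3, 10)
obs 9: x=0 → posterior Beta(14/3, 11)
obs 10: x=0 → posterior Beta(14/3, 12)
obs 11: x=0 → posterior Beta(14/3, 13)
obs 12: x=0 → posterior Beta(14/3, 14)
obs 13: x=0 → posterior Beta(14/3, 15)

11/53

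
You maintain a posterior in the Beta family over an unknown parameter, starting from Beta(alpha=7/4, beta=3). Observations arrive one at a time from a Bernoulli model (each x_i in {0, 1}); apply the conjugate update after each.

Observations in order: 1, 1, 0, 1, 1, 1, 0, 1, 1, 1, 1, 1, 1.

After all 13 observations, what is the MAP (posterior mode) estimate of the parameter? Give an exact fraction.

47/63

obs 1: x=1 → posterior Beta(11/4, 3)
obs 2: x=1 → posterior Beta(15/4, 3)
obs 3: x=0 → posterior Beta(15/4, 4)
obs 4: x=1 → posterior Beta(19/4, 4)
obs 5: x=1 → posterior Beta(23/4, 4)
obs 6: x=1 → posterior Beta(27/4, 4)
obs 7: x=0 → posterior Beta(27/4, 5)
obs 8: x=1 → posterior Beta(31/4, 5)
obs 9: x=1 → posterior Beta(35/4, 5)
obs 10: x=1 → posterior Beta(39/4, 5)
obs 11: x=1 → posterior Beta(43/4, 5)
obs 12: x=1 → posterior Beta(47/4, 5)
obs 13: x=1 → posterior Beta(51/4, 5)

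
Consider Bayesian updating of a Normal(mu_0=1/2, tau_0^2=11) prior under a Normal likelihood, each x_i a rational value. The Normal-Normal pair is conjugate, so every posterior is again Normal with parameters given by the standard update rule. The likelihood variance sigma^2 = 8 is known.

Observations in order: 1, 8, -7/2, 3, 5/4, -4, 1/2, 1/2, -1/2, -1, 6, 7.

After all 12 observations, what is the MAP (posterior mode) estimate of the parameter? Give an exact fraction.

obs 1: x=1 → posterior Normal(15/19, 88/19)
obs 2: x=8 → posterior Normal(103/30, 44/15)
obs 3: x=-7/2 → posterior Normal(129/82, 88/41)
obs 4: x=3 → posterior Normal(15/8, 22/13)
obs 5: x=5/4 → posterior Normal(445/252, 88/63)
obs 6: x=-4 → posterior Normal(269/296, 44/37)
obs 7: x=1/2 → posterior Normal(291/340, 88/85)
obs 8: x=1/2 → posterior Normal(313/384, 11/12)
obs 9: x=-1/2 → posterior Normal(291/428, 88/107)
obs 10: x=-1 → posterior Normal(247/472, 44/59)
obs 11: x=6 → posterior Normal(511/516, 88/129)
obs 12: x=7 → posterior Normal(117/80, 22/35)

117/80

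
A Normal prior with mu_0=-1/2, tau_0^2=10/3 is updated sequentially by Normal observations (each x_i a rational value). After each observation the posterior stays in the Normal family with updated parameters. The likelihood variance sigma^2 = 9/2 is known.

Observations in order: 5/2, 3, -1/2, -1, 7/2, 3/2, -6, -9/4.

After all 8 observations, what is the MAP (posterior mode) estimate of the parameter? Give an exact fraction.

3/374

obs 1: x=5/2 → posterior Normal(73/94, 90/47)
obs 2: x=3 → posterior Normal(193/134, 90/67)
obs 3: x=-1/2 → posterior Normal(173/174, 30/29)
obs 4: x=-1 → posterior Normal(133/214, 90/107)
obs 5: x=7/2 → posterior Normal(273/254, 90/127)
obs 6: x=3/2 → posterior Normal(111/98, 30/49)
obs 7: x=-6 → posterior Normal(93/334, 90/167)
obs 8: x=-9/4 → posterior Normal(3/374, 90/187)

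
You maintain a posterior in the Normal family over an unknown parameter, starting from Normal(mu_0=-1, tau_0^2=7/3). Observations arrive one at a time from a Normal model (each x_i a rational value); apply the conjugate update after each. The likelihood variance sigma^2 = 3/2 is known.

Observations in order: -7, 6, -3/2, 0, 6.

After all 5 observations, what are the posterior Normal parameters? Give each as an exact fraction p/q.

obs 1: x=-7 → posterior Normal(-107/23, 21/23)
obs 2: x=6 → posterior Normal(-23/37, 21/37)
obs 3: x=-3/2 → posterior Normal(-44/51, 7/17)
obs 4: x=0 → posterior Normal(-44/65, 21/65)
obs 5: x=6 → posterior Normal(40/79, 21/79)

mu_0=40/79, tau_0^2=21/79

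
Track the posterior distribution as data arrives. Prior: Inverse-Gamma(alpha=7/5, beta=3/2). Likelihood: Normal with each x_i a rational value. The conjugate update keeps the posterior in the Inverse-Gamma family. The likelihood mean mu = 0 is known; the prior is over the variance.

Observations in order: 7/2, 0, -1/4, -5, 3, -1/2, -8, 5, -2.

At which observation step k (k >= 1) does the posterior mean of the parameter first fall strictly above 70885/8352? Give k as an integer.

obs 1: x=7/2 → posterior Inverse-Gamma(19/10, 61/8)
obs 2: x=0 → posterior Inverse-Gamma(12/5, 61/8)
obs 3: x=-1/4 → posterior Inverse-Gamma(29/10, 245/32)
obs 4: x=-5 → posterior Inverse-Gamma(17/5, 645/32)
obs 5: x=3 → posterior Inverse-Gamma(39/10, 789/32)
obs 6: x=-1/2 → posterior Inverse-Gamma(22/5, 793/32)
obs 7: x=-8 → posterior Inverse-Gamma(49/10, 1817/32)
obs 8: x=5 → posterior Inverse-Gamma(27/5, 2217/32)
obs 9: x=-2 → posterior Inverse-Gamma(59/10, 2281/32)

k = 5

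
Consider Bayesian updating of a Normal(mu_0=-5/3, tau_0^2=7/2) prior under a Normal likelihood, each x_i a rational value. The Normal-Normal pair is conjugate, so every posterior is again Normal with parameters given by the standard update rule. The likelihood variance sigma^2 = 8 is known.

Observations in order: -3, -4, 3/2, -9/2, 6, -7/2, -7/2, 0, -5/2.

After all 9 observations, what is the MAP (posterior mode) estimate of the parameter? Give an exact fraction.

obs 1: x=-3 → posterior Normal(-143/69, 56/23)
obs 2: x=-4 → posterior Normal(-227/90, 28/15)
obs 3: x=3/2 → posterior Normal(-391/222, 56/37)
obs 4: x=-9/2 → posterior Normal(-145/66, 14/11)
obs 5: x=6 → posterior Normal(-164/153, 56/51)
obs 6: x=-7/2 → posterior Normal(-475/348, 28/29)
obs 7: x=-7/2 → posterior Normal(-311/195, 56/65)
obs 8: x=0 → posterior Normal(-311/216, 7/9)
obs 9: x=-5/2 → posterior Normal(-727/474, 56/79)

-727/474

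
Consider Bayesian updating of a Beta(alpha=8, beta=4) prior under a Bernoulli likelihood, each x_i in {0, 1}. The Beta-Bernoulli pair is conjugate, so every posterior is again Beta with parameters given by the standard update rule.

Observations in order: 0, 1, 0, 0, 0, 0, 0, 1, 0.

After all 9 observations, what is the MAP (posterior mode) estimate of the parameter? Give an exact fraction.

9/19

obs 1: x=0 → posterior Beta(8, 5)
obs 2: x=1 → posterior Beta(9, 5)
obs 3: x=0 → posterior Beta(9, 6)
obs 4: x=0 → posterior Beta(9, 7)
obs 5: x=0 → posterior Beta(9, 8)
obs 6: x=0 → posterior Beta(9, 9)
obs 7: x=0 → posterior Beta(9, 10)
obs 8: x=1 → posterior Beta(10, 10)
obs 9: x=0 → posterior Beta(10, 11)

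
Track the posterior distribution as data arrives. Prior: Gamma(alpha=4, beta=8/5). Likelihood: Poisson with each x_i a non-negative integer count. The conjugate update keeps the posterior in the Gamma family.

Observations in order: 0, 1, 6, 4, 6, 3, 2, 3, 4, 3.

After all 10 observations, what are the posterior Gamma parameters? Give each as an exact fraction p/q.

alpha=36, beta=58/5

obs 1: x=0 → posterior Gamma(4, 13/5)
obs 2: x=1 → posterior Gamma(5, 18/5)
obs 3: x=6 → posterior Gamma(11, 23/5)
obs 4: x=4 → posterior Gamma(15, 28/5)
obs 5: x=6 → posterior Gamma(21, 33/5)
obs 6: x=3 → posterior Gamma(24, 38/5)
obs 7: x=2 → posterior Gamma(26, 43/5)
obs 8: x=3 → posterior Gamma(29, 48/5)
obs 9: x=4 → posterior Gamma(33, 53/5)
obs 10: x=3 → posterior Gamma(36, 58/5)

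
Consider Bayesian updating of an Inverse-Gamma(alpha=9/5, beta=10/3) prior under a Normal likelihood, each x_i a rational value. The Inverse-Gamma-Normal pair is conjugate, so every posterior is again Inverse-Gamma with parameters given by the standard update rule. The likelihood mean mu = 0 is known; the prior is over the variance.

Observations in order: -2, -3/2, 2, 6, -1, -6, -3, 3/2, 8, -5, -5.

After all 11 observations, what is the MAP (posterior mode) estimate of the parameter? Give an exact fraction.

6455/498

obs 1: x=-2 → posterior Inverse-Gamma(23/10, 16/3)
obs 2: x=-3/2 → posterior Inverse-Gamma(14/5, 155/24)
obs 3: x=2 → posterior Inverse-Gamma(33/10, 203/24)
obs 4: x=6 → posterior Inverse-Gamma(19/5, 635/24)
obs 5: x=-1 → posterior Inverse-Gamma(43/10, 647/24)
obs 6: x=-6 → posterior Inverse-Gamma(24/5, 1079/24)
obs 7: x=-3 → posterior Inverse-Gamma(53/10, 1187/24)
obs 8: x=3/2 → posterior Inverse-Gamma(29/5, 607/12)
obs 9: x=8 → posterior Inverse-Gamma(63/10, 991/12)
obs 10: x=-5 → posterior Inverse-Gamma(34/5, 1141/12)
obs 11: x=-5 → posterior Inverse-Gamma(73/10, 1291/12)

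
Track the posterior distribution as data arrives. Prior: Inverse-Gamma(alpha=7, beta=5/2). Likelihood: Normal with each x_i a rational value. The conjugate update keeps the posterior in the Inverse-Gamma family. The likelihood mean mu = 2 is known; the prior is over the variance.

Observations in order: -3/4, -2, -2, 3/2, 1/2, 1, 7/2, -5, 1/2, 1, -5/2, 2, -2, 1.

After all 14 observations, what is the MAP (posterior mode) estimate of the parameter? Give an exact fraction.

2237/480

obs 1: x=-3/4 → posterior Inverse-Gamma(15/2, 201/32)
obs 2: x=-2 → posterior Inverse-Gamma(8, 457/32)
obs 3: x=-2 → posterior Inverse-Gamma(17/2, 713/32)
obs 4: x=3/2 → posterior Inverse-Gamma(9, 717/32)
obs 5: x=1/2 → posterior Inverse-Gamma(19/2, 753/32)
obs 6: x=1 → posterior Inverse-Gamma(10, 769/32)
obs 7: x=7/2 → posterior Inverse-Gamma(21/2, 805/32)
obs 8: x=-5 → posterior Inverse-Gamma(11, 1589/32)
obs 9: x=1/2 → posterior Inverse-Gamma(23/2, 1625/32)
obs 10: x=1 → posterior Inverse-Gamma(12, 1641/32)
obs 11: x=-5/2 → posterior Inverse-Gamma(25/2, 1965/32)
obs 12: x=2 → posterior Inverse-Gamma(13, 1965/32)
obs 13: x=-2 → posterior Inverse-Gamma(27/2, 2221/32)
obs 14: x=1 → posterior Inverse-Gamma(14, 2237/32)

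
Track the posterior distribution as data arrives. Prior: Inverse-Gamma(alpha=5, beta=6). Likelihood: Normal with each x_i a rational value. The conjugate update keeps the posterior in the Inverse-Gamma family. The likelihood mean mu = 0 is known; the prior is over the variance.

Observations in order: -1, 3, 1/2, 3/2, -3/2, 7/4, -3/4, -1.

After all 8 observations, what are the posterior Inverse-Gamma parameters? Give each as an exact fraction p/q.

obs 1: x=-1 → posterior Inverse-Gamma(11/2, 13/2)
obs 2: x=3 → posterior Inverse-Gamma(6, 11)
obs 3: x=1/2 → posterior Inverse-Gamma(13/2, 89/8)
obs 4: x=3/2 → posterior Inverse-Gamma(7, 49/4)
obs 5: x=-3/2 → posterior Inverse-Gamma(15/2, 107/8)
obs 6: x=7/4 → posterior Inverse-Gamma(8, 477/32)
obs 7: x=-3/4 → posterior Inverse-Gamma(17/2, 243/16)
obs 8: x=-1 → posterior Inverse-Gamma(9, 251/16)

alpha=9, beta=251/16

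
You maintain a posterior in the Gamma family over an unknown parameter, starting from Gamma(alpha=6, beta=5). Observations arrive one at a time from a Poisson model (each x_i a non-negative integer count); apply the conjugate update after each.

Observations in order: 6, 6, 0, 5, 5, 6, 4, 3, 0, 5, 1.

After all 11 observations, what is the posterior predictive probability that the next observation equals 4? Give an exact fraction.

obs 1: x=6 → posterior Gamma(12, 6)
obs 2: x=6 → posterior Gamma(18, 7)
obs 3: x=0 → posterior Gamma(18, 8)
obs 4: x=5 → posterior Gamma(23, 9)
obs 5: x=5 → posterior Gamma(28, 10)
obs 6: x=6 → posterior Gamma(34, 11)
obs 7: x=4 → posterior Gamma(38, 12)
obs 8: x=3 → posterior Gamma(41, 13)
obs 9: x=0 → posterior Gamma(41, 14)
obs 10: x=5 → posterior Gamma(46, 15)
obs 11: x=1 → posterior Gamma(47, 16)

90351033103722036244461394010295348476773278678754196769996800/566102392446495912472763130484190827147641176198176468019613233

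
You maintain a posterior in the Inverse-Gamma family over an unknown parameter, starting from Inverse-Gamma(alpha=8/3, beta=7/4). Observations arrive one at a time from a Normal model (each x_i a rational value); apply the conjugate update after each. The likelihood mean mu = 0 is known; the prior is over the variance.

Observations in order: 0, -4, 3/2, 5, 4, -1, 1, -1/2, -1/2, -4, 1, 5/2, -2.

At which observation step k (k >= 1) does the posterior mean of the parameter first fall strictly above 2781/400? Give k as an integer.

obs 1: x=0 → posterior Inverse-Gamma(19/6, 7/4)
obs 2: x=-4 → posterior Inverse-Gamma(11/3, 39/4)
obs 3: x=3/2 → posterior Inverse-Gamma(25/6, 87/8)
obs 4: x=5 → posterior Inverse-Gamma(14/3, 187/8)
obs 5: x=4 → posterior Inverse-Gamma(31/6, 251/8)
obs 6: x=-1 → posterior Inverse-Gamma(17/3, 255/8)
obs 7: x=1 → posterior Inverse-Gamma(37/6, 259/8)
obs 8: x=-1/2 → posterior Inverse-Gamma(20/3, 65/2)
obs 9: x=-1/2 → posterior Inverse-Gamma(43/6, 261/8)
obs 10: x=-4 → posterior Inverse-Gamma(23/3, 325/8)
obs 11: x=1 → posterior Inverse-Gamma(49/6, 329/8)
obs 12: x=5/2 → posterior Inverse-Gamma(26/3, 177/4)
obs 13: x=-2 → posterior Inverse-Gamma(55/6, 185/4)

k = 5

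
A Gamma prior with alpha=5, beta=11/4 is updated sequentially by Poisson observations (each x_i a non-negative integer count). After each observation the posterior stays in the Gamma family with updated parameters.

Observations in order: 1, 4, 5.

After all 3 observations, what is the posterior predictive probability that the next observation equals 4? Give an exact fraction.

obs 1: x=1 → posterior Gamma(6, 15/4)
obs 2: x=4 → posterior Gamma(10, 19/4)
obs 3: x=5 → posterior Gamma(15, 23/4)

23207930894820614017633280/174449211009120179071170507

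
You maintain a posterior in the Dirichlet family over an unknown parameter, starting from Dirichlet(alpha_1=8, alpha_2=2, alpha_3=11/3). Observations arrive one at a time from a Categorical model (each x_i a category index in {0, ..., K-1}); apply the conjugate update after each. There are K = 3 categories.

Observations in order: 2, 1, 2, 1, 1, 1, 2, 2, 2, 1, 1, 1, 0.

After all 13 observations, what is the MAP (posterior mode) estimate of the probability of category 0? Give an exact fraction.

24/71

obs 1: x=2 → posterior Dirichlet(8, 2, 14/3)
obs 2: x=1 → posterior Dirichlet(8, 3, 14/3)
obs 3: x=2 → posterior Dirichlet(8, 3, 17/3)
obs 4: x=1 → posterior Dirichlet(8, 4, 17/3)
obs 5: x=1 → posterior Dirichlet(8, 5, 17/3)
obs 6: x=1 → posterior Dirichlet(8, 6, 17/3)
obs 7: x=2 → posterior Dirichlet(8, 6, 20/3)
obs 8: x=2 → posterior Dirichlet(8, 6, 23/3)
obs 9: x=2 → posterior Dirichlet(8, 6, 26/3)
obs 10: x=1 → posterior Dirichlet(8, 7, 26/3)
obs 11: x=1 → posterior Dirichlet(8, 8, 26/3)
obs 12: x=1 → posterior Dirichlet(8, 9, 26/3)
obs 13: x=0 → posterior Dirichlet(9, 9, 26/3)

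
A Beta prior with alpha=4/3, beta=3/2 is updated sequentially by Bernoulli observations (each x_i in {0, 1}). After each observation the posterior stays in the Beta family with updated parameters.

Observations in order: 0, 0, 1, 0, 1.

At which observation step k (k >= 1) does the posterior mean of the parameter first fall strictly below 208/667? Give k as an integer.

obs 1: x=0 → posterior Beta(4/3, 5/2)
obs 2: x=0 → posterior Beta(4/3, 7/2)
obs 3: x=1 → posterior Beta(7/3, 7/2)
obs 4: x=0 → posterior Beta(7/3, 9/2)
obs 5: x=1 → posterior Beta(10/3, 9/2)

k = 2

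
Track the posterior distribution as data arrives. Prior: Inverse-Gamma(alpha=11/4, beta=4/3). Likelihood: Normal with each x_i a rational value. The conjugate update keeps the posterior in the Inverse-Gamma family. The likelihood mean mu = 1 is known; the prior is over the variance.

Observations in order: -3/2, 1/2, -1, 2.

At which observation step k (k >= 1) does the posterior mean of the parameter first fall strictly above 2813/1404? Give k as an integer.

k = 3

obs 1: x=-3/2 → posterior Inverse-Gamma(13/4, 107/24)
obs 2: x=1/2 → posterior Inverse-Gamma(15/4, 55/12)
obs 3: x=-1 → posterior Inverse-Gamma(17/4, 79/12)
obs 4: x=2 → posterior Inverse-Gamma(19/4, 85/12)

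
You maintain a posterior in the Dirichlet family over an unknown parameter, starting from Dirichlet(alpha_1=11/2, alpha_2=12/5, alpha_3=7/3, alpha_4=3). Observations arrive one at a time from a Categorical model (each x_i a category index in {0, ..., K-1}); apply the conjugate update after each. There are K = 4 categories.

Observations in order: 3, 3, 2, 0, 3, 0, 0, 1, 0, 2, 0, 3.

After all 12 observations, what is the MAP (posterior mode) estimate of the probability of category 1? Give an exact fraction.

72/637

obs 1: x=3 → posterior Dirichlet(11/2, 12/5, 7/3, 4)
obs 2: x=3 → posterior Dirichlet(11/2, 12/5, 7/3, 5)
obs 3: x=2 → posterior Dirichlet(11/2, 12/5, 10/3, 5)
obs 4: x=0 → posterior Dirichlet(13/2, 12/5, 10/3, 5)
obs 5: x=3 → posterior Dirichlet(13/2, 12/5, 10/3, 6)
obs 6: x=0 → posterior Dirichlet(15/2, 12/5, 10/3, 6)
obs 7: x=0 → posterior Dirichlet(17/2, 12/5, 10/3, 6)
obs 8: x=1 → posterior Dirichlet(17/2, 17/5, 10/3, 6)
obs 9: x=0 → posterior Dirichlet(19/2, 17/5, 10/3, 6)
obs 10: x=2 → posterior Dirichlet(19/2, 17/5, 13/3, 6)
obs 11: x=0 → posterior Dirichlet(21/2, 17/5, 13/3, 6)
obs 12: x=3 → posterior Dirichlet(21/2, 17/5, 13/3, 7)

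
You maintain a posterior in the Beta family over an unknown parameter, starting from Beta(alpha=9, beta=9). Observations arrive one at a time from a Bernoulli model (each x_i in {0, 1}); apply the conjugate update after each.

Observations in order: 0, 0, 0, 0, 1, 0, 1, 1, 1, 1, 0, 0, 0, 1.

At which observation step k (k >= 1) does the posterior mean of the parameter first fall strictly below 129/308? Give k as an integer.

k = 4

obs 1: x=0 → posterior Beta(9, 10)
obs 2: x=0 → posterior Beta(9, 11)
obs 3: x=0 → posterior Beta(9, 12)
obs 4: x=0 → posterior Beta(9, 13)
obs 5: x=1 → posterior Beta(10, 13)
obs 6: x=0 → posterior Beta(10, 14)
obs 7: x=1 → posterior Beta(11, 14)
obs 8: x=1 → posterior Beta(12, 14)
obs 9: x=1 → posterior Beta(13, 14)
obs 10: x=1 → posterior Beta(14, 14)
obs 11: x=0 → posterior Beta(14, 15)
obs 12: x=0 → posterior Beta(14, 16)
obs 13: x=0 → posterior Beta(14, 17)
obs 14: x=1 → posterior Beta(15, 17)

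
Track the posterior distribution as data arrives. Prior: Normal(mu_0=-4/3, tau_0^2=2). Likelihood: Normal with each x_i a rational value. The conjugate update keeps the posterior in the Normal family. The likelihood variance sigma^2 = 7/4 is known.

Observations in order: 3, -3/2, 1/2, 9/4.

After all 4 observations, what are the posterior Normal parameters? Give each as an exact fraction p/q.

obs 1: x=3 → posterior Normal(44/45, 14/15)
obs 2: x=-3/2 → posterior Normal(8/69, 14/23)
obs 3: x=1/2 → posterior Normal(20/93, 14/31)
obs 4: x=9/4 → posterior Normal(74/117, 14/39)

mu_0=74/117, tau_0^2=14/39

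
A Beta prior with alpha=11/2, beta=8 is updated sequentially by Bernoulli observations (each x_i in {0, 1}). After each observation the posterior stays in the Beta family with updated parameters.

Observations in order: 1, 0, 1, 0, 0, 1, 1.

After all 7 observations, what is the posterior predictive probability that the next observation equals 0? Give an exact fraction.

obs 1: x=1 → posterior Beta(13/2, 8)
obs 2: x=0 → posterior Beta(13/2, 9)
obs 3: x=1 → posterior Beta(15/2, 9)
obs 4: x=0 → posterior Beta(15/2, 10)
obs 5: x=0 → posterior Beta(15/2, 11)
obs 6: x=1 → posterior Beta(17/2, 11)
obs 7: x=1 → posterior Beta(19/2, 11)

22/41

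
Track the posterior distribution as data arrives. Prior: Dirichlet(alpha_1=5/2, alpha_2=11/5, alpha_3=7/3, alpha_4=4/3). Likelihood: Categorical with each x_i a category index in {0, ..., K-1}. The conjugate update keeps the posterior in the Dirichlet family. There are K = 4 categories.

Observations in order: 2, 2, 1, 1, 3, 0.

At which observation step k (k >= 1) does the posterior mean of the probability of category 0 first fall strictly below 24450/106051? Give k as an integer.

k = 3

obs 1: x=2 → posterior Dirichlet(5/2, 11/5, 10/3, 4/3)
obs 2: x=2 → posterior Dirichlet(5/2, 11/5, 13/3, 4/3)
obs 3: x=1 → posterior Dirichlet(5/2, 16/5, 13/3, 4/3)
obs 4: x=1 → posterior Dirichlet(5/2, 21/5, 13/3, 4/3)
obs 5: x=3 → posterior Dirichlet(5/2, 21/5, 13/3, 7/3)
obs 6: x=0 → posterior Dirichlet(7/2, 21/5, 13/3, 7/3)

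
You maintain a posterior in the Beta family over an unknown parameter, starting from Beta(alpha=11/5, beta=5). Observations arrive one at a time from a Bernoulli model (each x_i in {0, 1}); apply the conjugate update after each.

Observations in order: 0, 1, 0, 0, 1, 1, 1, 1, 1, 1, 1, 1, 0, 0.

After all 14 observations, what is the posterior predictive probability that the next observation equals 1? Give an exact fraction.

28/53

obs 1: x=0 → posterior Beta(11/5, 6)
obs 2: x=1 → posterior Beta(16/5, 6)
obs 3: x=0 → posterior Beta(16/5, 7)
obs 4: x=0 → posterior Beta(16/5, 8)
obs 5: x=1 → posterior Beta(21/5, 8)
obs 6: x=1 → posterior Beta(26/5, 8)
obs 7: x=1 → posterior Beta(31/5, 8)
obs 8: x=1 → posterior Beta(36/5, 8)
obs 9: x=1 → posterior Beta(41/5, 8)
obs 10: x=1 → posterior Beta(46/5, 8)
obs 11: x=1 → posterior Beta(51/5, 8)
obs 12: x=1 → posterior Beta(56/5, 8)
obs 13: x=0 → posterior Beta(56/5, 9)
obs 14: x=0 → posterior Beta(56/5, 10)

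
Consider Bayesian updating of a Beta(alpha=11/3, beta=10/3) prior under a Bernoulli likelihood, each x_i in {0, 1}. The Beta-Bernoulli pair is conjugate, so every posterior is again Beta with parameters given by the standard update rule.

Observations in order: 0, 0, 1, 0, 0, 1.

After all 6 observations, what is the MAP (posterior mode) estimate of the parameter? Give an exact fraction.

obs 1: x=0 → posterior Beta(11/3, 13/3)
obs 2: x=0 → posterior Beta(11/3, 16/3)
obs 3: x=1 → posterior Beta(14/3, 16/3)
obs 4: x=0 → posterior Beta(14/3, 19/3)
obs 5: x=0 → posterior Beta(14/3, 22/3)
obs 6: x=1 → posterior Beta(17/3, 22/3)

14/33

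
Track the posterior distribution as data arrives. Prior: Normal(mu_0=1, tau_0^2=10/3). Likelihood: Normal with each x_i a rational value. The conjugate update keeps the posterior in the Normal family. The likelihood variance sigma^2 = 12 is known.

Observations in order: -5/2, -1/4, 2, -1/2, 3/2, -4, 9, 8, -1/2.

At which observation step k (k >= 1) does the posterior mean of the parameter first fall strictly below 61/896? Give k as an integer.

k = 6

obs 1: x=-5/2 → posterior Normal(11/46, 60/23)
obs 2: x=-1/4 → posterior Normal(17/112, 15/7)
obs 3: x=2 → posterior Normal(19/44, 20/11)
obs 4: x=-1/2 → posterior Normal(47/152, 30/19)
obs 5: x=3/2 → posterior Normal(77/172, 60/43)
obs 6: x=-4 → posterior Normal(-1/64, 5/4)
obs 7: x=9 → posterior Normal(177/212, 60/53)
obs 8: x=8 → posterior Normal(337/232, 30/29)
obs 9: x=-1/2 → posterior Normal(109/84, 20/21)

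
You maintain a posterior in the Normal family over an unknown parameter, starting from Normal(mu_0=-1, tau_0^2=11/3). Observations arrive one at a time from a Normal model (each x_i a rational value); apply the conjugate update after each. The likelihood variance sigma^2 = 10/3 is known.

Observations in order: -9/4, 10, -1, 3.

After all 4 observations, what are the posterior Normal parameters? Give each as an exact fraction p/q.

obs 1: x=-9/4 → posterior Normal(-139/84, 110/63)
obs 2: x=10 → posterior Normal(301/128, 55/48)
obs 3: x=-1 → posterior Normal(257/172, 110/129)
obs 4: x=3 → posterior Normal(389/216, 55/81)

mu_0=389/216, tau_0^2=55/81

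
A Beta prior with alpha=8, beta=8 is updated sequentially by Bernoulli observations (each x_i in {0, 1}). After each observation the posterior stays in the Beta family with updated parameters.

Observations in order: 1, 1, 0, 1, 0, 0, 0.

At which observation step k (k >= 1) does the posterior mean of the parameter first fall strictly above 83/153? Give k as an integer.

k = 2

obs 1: x=1 → posterior Beta(9, 8)
obs 2: x=1 → posterior Beta(10, 8)
obs 3: x=0 → posterior Beta(10, 9)
obs 4: x=1 → posterior Beta(11, 9)
obs 5: x=0 → posterior Beta(11, 10)
obs 6: x=0 → posterior Beta(11, 11)
obs 7: x=0 → posterior Beta(11, 12)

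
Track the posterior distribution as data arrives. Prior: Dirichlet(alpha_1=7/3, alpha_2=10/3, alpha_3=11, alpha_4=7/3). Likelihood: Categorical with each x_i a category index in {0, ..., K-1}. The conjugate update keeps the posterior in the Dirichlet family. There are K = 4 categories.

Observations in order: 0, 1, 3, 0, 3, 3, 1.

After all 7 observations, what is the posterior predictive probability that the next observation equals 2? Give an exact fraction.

obs 1: x=0 → posterior Dirichlet(10/3, 10/3, 11, 7/3)
obs 2: x=1 → posterior Dirichlet(10/3, 13/3, 11, 7/3)
obs 3: x=3 → posterior Dirichlet(10/3, 13/3, 11, 10/3)
obs 4: x=0 → posterior Dirichlet(13/3, 13/3, 11, 10/3)
obs 5: x=3 → posterior Dirichlet(13/3, 13/3, 11, 13/3)
obs 6: x=3 → posterior Dirichlet(13/3, 13/3, 11, 16/3)
obs 7: x=1 → posterior Dirichlet(13/3, 16/3, 11, 16/3)

11/26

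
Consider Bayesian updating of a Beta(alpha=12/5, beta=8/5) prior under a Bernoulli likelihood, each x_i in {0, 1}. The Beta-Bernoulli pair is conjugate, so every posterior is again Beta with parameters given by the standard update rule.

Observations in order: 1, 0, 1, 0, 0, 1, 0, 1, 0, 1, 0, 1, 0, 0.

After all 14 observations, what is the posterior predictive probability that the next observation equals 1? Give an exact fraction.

7/15

obs 1: x=1 → posterior Beta(17/5, 8/5)
obs 2: x=0 → posterior Beta(17/5, 13/5)
obs 3: x=1 → posterior Beta(22/5, 13/5)
obs 4: x=0 → posterior Beta(22/5, 18/5)
obs 5: x=0 → posterior Beta(22/5, 23/5)
obs 6: x=1 → posterior Beta(27/5, 23/5)
obs 7: x=0 → posterior Beta(27/5, 28/5)
obs 8: x=1 → posterior Beta(32/5, 28/5)
obs 9: x=0 → posterior Beta(32/5, 33/5)
obs 10: x=1 → posterior Beta(37/5, 33/5)
obs 11: x=0 → posterior Beta(37/5, 38/5)
obs 12: x=1 → posterior Beta(42/5, 38/5)
obs 13: x=0 → posterior Beta(42/5, 43/5)
obs 14: x=0 → posterior Beta(42/5, 48/5)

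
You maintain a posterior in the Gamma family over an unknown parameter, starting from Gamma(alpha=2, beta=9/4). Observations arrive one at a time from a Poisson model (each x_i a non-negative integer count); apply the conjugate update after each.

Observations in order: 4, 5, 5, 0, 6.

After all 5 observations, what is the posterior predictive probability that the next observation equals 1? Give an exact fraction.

obs 1: x=4 → posterior Gamma(6, 13/4)
obs 2: x=5 → posterior Gamma(11, 17/4)
obs 3: x=5 → posterior Gamma(16, 21/4)
obs 4: x=0 → posterior Gamma(16, 25/4)
obs 5: x=6 → posterior Gamma(22, 29/4)

1190819508344666419514708516617928/7663513592534720230885339514854467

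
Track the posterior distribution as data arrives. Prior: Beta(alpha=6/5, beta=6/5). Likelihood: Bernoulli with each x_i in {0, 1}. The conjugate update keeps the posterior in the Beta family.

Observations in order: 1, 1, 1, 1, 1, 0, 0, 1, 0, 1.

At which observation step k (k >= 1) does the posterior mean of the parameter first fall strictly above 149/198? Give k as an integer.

obs 1: x=1 → posterior Beta(11/5, 6/5)
obs 2: x=1 → posterior Beta(16/5, 6/5)
obs 3: x=1 → posterior Beta(21/5, 6/5)
obs 4: x=1 → posterior Beta(26/5, 6/5)
obs 5: x=1 → posterior Beta(31/5, 6/5)
obs 6: x=0 → posterior Beta(31/5, 11/5)
obs 7: x=0 → posterior Beta(31/5, 16/5)
obs 8: x=1 → posterior Beta(36/5, 16/5)
obs 9: x=0 → posterior Beta(36/5, 21/5)
obs 10: x=1 → posterior Beta(41/5, 21/5)

k = 3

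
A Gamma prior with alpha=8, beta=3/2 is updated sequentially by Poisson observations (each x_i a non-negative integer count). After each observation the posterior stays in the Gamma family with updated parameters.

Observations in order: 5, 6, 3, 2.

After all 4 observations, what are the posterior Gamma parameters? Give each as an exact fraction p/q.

obs 1: x=5 → posterior Gamma(13, 5/2)
obs 2: x=6 → posterior Gamma(19, 7/2)
obs 3: x=3 → posterior Gamma(22, 9/2)
obs 4: x=2 → posterior Gamma(24, 11/2)

alpha=24, beta=11/2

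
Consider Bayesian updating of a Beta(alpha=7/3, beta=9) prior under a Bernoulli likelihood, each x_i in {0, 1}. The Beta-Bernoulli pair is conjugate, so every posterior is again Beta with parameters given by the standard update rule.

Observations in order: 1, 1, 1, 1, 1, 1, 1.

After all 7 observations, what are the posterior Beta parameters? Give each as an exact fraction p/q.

obs 1: x=1 → posterior Beta(10/3, 9)
obs 2: x=1 → posterior Beta(13/3, 9)
obs 3: x=1 → posterior Beta(16/3, 9)
obs 4: x=1 → posterior Beta(19/3, 9)
obs 5: x=1 → posterior Beta(22/3, 9)
obs 6: x=1 → posterior Beta(25/3, 9)
obs 7: x=1 → posterior Beta(28/3, 9)

alpha=28/3, beta=9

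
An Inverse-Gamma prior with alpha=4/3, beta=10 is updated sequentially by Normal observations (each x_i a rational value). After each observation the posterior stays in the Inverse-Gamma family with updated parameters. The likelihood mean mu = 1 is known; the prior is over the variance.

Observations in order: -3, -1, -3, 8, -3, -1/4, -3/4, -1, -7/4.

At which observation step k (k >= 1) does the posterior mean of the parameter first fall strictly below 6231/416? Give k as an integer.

obs 1: x=-3 → posterior Inverse-Gamma(11/6, 18)
obs 2: x=-1 → posterior Inverse-Gamma(7/3, 20)
obs 3: x=-3 → posterior Inverse-Gamma(17/6, 28)
obs 4: x=8 → posterior Inverse-Gamma(10/3, 105/2)
obs 5: x=-3 → posterior Inverse-Gamma(23/6, 121/2)
obs 6: x=-1/4 → posterior Inverse-Gamma(13/3, 1961/32)
obs 7: x=-3/4 → posterior Inverse-Gamma(29/6, 1005/16)
obs 8: x=-1 → posterior Inverse-Gamma(16/3, 1037/16)
obs 9: x=-7/4 → posterior Inverse-Gamma(35/6, 2195/32)

k = 8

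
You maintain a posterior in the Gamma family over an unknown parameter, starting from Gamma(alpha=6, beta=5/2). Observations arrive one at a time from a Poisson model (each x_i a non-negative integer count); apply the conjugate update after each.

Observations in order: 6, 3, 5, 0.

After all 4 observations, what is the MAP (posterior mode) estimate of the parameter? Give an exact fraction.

38/13

obs 1: x=6 → posterior Gamma(12, 7/2)
obs 2: x=3 → posterior Gamma(15, 9/2)
obs 3: x=5 → posterior Gamma(20, 11/2)
obs 4: x=0 → posterior Gamma(20, 13/2)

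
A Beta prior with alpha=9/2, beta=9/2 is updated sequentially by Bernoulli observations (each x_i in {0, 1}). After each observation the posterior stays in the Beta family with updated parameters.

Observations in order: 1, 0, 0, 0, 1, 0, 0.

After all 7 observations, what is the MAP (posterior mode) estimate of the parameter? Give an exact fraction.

11/28

obs 1: x=1 → posterior Beta(11/2, 9/2)
obs 2: x=0 → posterior Beta(11/2, 11/2)
obs 3: x=0 → posterior Beta(11/2, 13/2)
obs 4: x=0 → posterior Beta(11/2, 15/2)
obs 5: x=1 → posterior Beta(13/2, 15/2)
obs 6: x=0 → posterior Beta(13/2, 17/2)
obs 7: x=0 → posterior Beta(13/2, 19/2)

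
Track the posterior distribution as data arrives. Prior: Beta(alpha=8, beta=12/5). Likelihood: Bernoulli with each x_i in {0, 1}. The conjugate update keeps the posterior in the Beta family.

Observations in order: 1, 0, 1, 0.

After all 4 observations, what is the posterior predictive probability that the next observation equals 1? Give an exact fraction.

obs 1: x=1 → posterior Beta(9, 12/5)
obs 2: x=0 → posterior Beta(9, 17/5)
obs 3: x=1 → posterior Beta(10, 17/5)
obs 4: x=0 → posterior Beta(10, 22/5)

25/36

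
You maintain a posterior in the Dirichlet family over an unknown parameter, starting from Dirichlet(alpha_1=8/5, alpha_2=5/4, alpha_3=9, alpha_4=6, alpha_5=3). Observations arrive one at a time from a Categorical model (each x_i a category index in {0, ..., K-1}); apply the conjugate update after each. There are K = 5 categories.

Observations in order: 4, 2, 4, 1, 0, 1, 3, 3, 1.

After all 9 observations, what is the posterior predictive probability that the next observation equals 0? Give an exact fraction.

obs 1: x=4 → posterior Dirichlet(8/5, 5/4, 9, 6, 4)
obs 2: x=2 → posterior Dirichlet(8/5, 5/4, 10, 6, 4)
obs 3: x=4 → posterior Dirichlet(8/5, 5/4, 10, 6, 5)
obs 4: x=1 → posterior Dirichlet(8/5, 9/4, 10, 6, 5)
obs 5: x=0 → posterior Dirichlet(13/5, 9/4, 10, 6, 5)
obs 6: x=1 → posterior Dirichlet(13/5, 13/4, 10, 6, 5)
obs 7: x=3 → posterior Dirichlet(13/5, 13/4, 10, 7, 5)
obs 8: x=3 → posterior Dirichlet(13/5, 13/4, 10, 8, 5)
obs 9: x=1 → posterior Dirichlet(13/5, 17/4, 10, 8, 5)

52/597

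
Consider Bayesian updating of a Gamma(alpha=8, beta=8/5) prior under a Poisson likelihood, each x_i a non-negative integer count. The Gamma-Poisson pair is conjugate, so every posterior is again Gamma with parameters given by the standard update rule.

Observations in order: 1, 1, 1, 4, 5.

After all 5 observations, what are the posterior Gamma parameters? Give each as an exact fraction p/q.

obs 1: x=1 → posterior Gamma(9, 13/5)
obs 2: x=1 → posterior Gamma(10, 18/5)
obs 3: x=1 → posterior Gamma(11, 23/5)
obs 4: x=4 → posterior Gamma(15, 28/5)
obs 5: x=5 → posterior Gamma(20, 33/5)

alpha=20, beta=33/5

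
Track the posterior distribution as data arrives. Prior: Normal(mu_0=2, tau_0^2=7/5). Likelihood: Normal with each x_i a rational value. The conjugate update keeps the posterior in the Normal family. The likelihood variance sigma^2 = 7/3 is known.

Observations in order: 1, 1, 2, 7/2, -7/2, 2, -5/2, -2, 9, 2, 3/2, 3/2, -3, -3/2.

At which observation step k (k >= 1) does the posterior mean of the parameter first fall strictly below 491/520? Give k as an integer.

k = 7

obs 1: x=1 → posterior Normal(13/8, 7/8)
obs 2: x=1 → posterior Normal(16/11, 7/11)
obs 3: x=2 → posterior Normal(11/7, 1/2)
obs 4: x=7/2 → posterior Normal(65/34, 7/17)
obs 5: x=-7/2 → posterior Normal(11/10, 7/20)
obs 6: x=2 → posterior Normal(28/23, 7/23)
obs 7: x=-5/2 → posterior Normal(41/52, 7/26)
obs 8: x=-2 → posterior Normal(1/2, 7/29)
obs 9: x=9 → posterior Normal(83/64, 7/32)
obs 10: x=2 → posterior Normal(19/14, 1/5)
obs 11: x=3/2 → posterior Normal(26/19, 7/38)
obs 12: x=3/2 → posterior Normal(113/82, 7/41)
obs 13: x=-3 → posterior Normal(95/88, 7/44)
obs 14: x=-3/2 → posterior Normal(43/47, 7/47)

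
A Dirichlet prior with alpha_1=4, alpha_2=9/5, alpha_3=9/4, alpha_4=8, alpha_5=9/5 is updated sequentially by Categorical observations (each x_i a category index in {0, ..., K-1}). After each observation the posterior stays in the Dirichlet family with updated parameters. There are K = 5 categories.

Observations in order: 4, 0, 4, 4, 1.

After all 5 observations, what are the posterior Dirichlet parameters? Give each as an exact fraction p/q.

obs 1: x=4 → posterior Dirichlet(4, 9/5, 9/4, 8, 14/5)
obs 2: x=0 → posterior Dirichlet(5, 9/5, 9/4, 8, 14/5)
obs 3: x=4 → posterior Dirichlet(5, 9/5, 9/4, 8, 19/5)
obs 4: x=4 → posterior Dirichlet(5, 9/5, 9/4, 8, 24/5)
obs 5: x=1 → posterior Dirichlet(5, 14/5, 9/4, 8, 24/5)

alpha_1=5, alpha_2=14/5, alpha_3=9/4, alpha_4=8, alpha_5=24/5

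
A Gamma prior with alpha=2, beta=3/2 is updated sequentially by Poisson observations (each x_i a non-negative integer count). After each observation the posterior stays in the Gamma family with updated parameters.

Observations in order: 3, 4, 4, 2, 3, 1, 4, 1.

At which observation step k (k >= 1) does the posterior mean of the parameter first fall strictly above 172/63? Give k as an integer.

k = 3

obs 1: x=3 → posterior Gamma(5, 5/2)
obs 2: x=4 → posterior Gamma(9, 7/2)
obs 3: x=4 → posterior Gamma(13, 9/2)
obs 4: x=2 → posterior Gamma(15, 11/2)
obs 5: x=3 → posterior Gamma(18, 13/2)
obs 6: x=1 → posterior Gamma(19, 15/2)
obs 7: x=4 → posterior Gamma(23, 17/2)
obs 8: x=1 → posterior Gamma(24, 19/2)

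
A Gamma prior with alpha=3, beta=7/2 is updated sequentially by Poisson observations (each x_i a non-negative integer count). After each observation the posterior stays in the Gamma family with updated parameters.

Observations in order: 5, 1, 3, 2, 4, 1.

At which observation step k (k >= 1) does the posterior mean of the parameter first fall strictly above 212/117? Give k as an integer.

obs 1: x=5 → posterior Gamma(8, 9/2)
obs 2: x=1 → posterior Gamma(9, 11/2)
obs 3: x=3 → posterior Gamma(12, 13/2)
obs 4: x=2 → posterior Gamma(14, 15/2)
obs 5: x=4 → posterior Gamma(18, 17/2)
obs 6: x=1 → posterior Gamma(19, 19/2)

k = 3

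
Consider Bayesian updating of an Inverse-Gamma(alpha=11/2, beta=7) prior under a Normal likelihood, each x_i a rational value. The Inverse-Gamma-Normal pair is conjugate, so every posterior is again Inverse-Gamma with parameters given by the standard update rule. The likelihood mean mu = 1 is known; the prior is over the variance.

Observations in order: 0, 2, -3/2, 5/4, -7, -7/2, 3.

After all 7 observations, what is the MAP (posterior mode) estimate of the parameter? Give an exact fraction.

obs 1: x=0 → posterior Inverse-Gamma(6, 15/2)
obs 2: x=2 → posterior Inverse-Gamma(13/2, 8)
obs 3: x=-3/2 → posterior Inverse-Gamma(7, 89/8)
obs 4: x=5/4 → posterior Inverse-Gamma(15/2, 357/32)
obs 5: x=-7 → posterior Inverse-Gamma(8, 1381/32)
obs 6: x=-7/2 → posterior Inverse-Gamma(17/2, 1705/32)
obs 7: x=3 → posterior Inverse-Gamma(9, 1769/32)

1769/320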